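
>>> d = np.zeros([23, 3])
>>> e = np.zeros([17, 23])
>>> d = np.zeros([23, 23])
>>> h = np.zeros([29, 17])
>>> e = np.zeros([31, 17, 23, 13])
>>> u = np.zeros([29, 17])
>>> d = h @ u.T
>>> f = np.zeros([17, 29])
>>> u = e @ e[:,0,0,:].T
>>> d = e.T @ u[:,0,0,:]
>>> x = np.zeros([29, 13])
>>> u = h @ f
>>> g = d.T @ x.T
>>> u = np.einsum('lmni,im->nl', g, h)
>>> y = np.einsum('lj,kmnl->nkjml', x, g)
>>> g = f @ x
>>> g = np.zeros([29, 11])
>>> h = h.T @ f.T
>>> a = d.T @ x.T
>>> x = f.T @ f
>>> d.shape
(13, 23, 17, 31)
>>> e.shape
(31, 17, 23, 13)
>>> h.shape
(17, 17)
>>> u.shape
(23, 31)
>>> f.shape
(17, 29)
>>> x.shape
(29, 29)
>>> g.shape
(29, 11)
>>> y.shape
(23, 31, 13, 17, 29)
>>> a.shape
(31, 17, 23, 29)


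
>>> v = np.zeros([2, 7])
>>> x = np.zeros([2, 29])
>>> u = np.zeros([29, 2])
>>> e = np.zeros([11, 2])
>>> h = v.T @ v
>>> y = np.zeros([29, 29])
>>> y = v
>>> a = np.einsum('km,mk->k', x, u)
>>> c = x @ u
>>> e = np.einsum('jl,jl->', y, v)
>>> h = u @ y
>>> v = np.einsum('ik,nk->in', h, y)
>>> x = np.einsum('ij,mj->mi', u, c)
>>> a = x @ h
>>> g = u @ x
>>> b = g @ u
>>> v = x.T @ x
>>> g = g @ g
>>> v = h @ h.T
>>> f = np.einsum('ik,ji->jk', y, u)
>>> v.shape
(29, 29)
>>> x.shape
(2, 29)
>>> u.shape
(29, 2)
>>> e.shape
()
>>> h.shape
(29, 7)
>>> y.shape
(2, 7)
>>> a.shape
(2, 7)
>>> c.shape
(2, 2)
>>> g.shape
(29, 29)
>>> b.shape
(29, 2)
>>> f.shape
(29, 7)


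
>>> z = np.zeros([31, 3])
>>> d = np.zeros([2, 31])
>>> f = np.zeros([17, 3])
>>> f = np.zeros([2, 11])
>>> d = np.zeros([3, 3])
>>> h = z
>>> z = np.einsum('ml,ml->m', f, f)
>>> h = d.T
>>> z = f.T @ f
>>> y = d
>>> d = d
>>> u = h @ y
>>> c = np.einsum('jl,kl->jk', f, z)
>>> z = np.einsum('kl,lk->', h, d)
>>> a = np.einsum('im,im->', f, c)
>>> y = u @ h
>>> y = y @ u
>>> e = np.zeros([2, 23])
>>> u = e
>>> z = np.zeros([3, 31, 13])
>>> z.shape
(3, 31, 13)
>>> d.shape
(3, 3)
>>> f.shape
(2, 11)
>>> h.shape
(3, 3)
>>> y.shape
(3, 3)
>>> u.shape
(2, 23)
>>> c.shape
(2, 11)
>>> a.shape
()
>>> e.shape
(2, 23)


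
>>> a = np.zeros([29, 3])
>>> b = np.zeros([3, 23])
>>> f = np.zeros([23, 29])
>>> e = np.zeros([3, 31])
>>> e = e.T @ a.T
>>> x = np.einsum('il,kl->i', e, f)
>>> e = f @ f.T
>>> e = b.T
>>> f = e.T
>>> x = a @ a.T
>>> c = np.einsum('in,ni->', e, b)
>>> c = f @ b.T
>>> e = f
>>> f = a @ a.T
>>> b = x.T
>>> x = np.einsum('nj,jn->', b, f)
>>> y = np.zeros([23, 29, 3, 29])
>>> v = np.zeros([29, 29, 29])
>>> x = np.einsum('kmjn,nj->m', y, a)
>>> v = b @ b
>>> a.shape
(29, 3)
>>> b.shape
(29, 29)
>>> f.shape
(29, 29)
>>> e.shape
(3, 23)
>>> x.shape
(29,)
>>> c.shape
(3, 3)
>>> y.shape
(23, 29, 3, 29)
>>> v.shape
(29, 29)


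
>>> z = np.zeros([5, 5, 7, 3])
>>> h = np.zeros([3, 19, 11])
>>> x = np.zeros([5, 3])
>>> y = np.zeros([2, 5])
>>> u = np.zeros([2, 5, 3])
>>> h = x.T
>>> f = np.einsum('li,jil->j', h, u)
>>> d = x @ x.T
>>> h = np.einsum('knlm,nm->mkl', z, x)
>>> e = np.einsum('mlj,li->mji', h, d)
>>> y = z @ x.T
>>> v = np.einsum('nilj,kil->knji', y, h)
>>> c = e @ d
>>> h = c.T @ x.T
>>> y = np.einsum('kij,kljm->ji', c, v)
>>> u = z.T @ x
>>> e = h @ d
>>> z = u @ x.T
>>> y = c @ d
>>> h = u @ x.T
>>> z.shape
(3, 7, 5, 5)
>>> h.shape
(3, 7, 5, 5)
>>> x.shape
(5, 3)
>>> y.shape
(3, 7, 5)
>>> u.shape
(3, 7, 5, 3)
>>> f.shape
(2,)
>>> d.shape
(5, 5)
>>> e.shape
(5, 7, 5)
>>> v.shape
(3, 5, 5, 5)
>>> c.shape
(3, 7, 5)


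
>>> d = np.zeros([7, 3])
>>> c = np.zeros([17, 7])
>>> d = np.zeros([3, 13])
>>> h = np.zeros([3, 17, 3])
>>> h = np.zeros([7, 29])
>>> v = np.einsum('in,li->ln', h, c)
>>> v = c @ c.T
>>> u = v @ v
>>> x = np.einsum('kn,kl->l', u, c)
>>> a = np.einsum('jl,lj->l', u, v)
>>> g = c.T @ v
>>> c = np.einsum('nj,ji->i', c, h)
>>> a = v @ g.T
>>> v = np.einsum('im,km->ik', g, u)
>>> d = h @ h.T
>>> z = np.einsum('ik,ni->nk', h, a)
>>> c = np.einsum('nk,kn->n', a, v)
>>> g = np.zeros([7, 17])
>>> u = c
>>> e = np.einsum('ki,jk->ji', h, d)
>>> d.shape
(7, 7)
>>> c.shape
(17,)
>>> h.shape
(7, 29)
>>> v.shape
(7, 17)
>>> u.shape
(17,)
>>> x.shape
(7,)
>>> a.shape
(17, 7)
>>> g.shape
(7, 17)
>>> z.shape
(17, 29)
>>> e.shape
(7, 29)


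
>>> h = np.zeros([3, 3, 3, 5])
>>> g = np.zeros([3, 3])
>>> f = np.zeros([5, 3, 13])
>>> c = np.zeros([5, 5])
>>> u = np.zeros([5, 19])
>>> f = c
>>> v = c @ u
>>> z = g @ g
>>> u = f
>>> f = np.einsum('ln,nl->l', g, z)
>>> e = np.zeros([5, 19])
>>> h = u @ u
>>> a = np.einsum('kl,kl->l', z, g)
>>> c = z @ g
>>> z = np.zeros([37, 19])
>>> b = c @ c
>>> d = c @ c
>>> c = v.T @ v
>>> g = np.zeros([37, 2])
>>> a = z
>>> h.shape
(5, 5)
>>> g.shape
(37, 2)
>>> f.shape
(3,)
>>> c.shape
(19, 19)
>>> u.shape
(5, 5)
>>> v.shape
(5, 19)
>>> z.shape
(37, 19)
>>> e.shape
(5, 19)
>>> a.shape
(37, 19)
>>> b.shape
(3, 3)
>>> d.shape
(3, 3)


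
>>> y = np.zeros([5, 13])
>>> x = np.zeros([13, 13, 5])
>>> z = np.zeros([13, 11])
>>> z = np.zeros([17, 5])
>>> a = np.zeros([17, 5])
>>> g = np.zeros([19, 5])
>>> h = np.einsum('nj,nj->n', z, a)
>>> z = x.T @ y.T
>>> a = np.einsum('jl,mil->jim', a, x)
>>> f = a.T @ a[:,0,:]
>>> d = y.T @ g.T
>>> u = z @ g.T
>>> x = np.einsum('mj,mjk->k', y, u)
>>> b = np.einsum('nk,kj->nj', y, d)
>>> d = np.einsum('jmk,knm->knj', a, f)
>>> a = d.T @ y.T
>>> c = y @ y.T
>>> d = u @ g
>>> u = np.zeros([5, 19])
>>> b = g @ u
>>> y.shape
(5, 13)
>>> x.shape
(19,)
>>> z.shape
(5, 13, 5)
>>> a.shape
(17, 13, 5)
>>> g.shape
(19, 5)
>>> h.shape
(17,)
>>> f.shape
(13, 13, 13)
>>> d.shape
(5, 13, 5)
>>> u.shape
(5, 19)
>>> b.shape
(19, 19)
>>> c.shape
(5, 5)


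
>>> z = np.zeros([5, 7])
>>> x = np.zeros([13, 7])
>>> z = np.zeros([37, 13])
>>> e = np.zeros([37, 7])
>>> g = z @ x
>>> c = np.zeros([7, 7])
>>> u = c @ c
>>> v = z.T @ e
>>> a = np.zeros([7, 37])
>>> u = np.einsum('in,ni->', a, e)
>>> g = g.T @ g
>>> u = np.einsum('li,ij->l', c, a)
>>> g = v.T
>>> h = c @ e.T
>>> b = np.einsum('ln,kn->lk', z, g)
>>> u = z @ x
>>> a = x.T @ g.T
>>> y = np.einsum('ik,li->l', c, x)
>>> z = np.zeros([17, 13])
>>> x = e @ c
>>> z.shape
(17, 13)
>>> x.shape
(37, 7)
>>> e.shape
(37, 7)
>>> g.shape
(7, 13)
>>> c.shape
(7, 7)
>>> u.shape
(37, 7)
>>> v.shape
(13, 7)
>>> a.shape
(7, 7)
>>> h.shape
(7, 37)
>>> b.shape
(37, 7)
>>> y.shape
(13,)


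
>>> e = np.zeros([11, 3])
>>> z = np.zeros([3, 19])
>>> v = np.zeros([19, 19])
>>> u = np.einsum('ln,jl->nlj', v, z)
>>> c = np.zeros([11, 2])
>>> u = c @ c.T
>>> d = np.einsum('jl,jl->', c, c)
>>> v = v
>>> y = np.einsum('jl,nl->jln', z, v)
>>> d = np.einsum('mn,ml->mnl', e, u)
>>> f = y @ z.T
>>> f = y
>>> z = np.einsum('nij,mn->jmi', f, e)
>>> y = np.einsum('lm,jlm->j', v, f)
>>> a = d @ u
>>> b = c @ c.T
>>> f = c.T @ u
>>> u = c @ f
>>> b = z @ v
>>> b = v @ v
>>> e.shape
(11, 3)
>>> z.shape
(19, 11, 19)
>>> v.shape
(19, 19)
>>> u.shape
(11, 11)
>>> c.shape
(11, 2)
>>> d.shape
(11, 3, 11)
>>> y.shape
(3,)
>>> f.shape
(2, 11)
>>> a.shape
(11, 3, 11)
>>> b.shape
(19, 19)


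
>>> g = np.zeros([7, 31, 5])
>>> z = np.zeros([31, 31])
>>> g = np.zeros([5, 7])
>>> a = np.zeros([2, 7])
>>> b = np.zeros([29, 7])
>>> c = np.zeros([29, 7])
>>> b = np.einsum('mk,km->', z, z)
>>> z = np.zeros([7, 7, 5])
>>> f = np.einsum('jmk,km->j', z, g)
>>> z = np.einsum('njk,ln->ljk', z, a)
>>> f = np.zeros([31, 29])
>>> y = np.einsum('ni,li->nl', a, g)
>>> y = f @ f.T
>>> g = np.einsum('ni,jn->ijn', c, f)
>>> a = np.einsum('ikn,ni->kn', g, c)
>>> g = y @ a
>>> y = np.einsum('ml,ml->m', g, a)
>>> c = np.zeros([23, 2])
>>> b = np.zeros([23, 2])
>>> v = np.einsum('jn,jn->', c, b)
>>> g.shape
(31, 29)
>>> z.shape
(2, 7, 5)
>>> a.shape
(31, 29)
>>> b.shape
(23, 2)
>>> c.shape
(23, 2)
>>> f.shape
(31, 29)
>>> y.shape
(31,)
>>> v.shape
()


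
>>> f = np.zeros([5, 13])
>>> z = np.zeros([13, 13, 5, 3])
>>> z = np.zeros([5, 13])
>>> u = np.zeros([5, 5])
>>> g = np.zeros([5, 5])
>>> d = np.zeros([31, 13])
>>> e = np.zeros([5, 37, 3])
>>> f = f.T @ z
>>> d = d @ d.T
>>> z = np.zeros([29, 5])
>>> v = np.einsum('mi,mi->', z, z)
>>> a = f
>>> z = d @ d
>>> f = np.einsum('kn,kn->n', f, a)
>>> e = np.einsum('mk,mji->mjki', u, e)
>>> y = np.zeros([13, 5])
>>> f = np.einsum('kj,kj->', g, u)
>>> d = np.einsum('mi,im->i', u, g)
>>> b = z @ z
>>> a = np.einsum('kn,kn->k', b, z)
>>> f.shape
()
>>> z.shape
(31, 31)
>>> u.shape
(5, 5)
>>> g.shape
(5, 5)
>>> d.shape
(5,)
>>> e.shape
(5, 37, 5, 3)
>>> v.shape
()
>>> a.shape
(31,)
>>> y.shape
(13, 5)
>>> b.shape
(31, 31)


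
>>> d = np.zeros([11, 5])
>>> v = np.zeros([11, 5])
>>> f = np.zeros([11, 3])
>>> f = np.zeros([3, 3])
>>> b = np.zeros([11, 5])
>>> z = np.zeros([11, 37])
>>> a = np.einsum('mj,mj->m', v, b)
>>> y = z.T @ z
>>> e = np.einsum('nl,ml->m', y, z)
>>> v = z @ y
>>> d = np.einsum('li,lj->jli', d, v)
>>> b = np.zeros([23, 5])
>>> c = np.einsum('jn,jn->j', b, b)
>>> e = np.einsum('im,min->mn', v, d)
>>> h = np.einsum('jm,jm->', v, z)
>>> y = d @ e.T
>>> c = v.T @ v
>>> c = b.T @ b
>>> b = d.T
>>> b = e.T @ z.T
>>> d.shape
(37, 11, 5)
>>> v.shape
(11, 37)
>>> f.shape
(3, 3)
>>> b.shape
(5, 11)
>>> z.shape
(11, 37)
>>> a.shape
(11,)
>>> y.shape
(37, 11, 37)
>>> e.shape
(37, 5)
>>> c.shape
(5, 5)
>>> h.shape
()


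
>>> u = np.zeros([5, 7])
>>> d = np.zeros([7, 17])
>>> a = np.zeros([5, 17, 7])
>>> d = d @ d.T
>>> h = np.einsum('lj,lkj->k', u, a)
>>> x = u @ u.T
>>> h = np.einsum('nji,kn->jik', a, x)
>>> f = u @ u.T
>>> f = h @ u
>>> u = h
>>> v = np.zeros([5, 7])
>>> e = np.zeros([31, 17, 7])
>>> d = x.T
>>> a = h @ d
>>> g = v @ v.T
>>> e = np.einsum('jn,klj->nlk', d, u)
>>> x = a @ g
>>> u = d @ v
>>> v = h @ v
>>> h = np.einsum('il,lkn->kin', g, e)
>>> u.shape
(5, 7)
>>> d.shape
(5, 5)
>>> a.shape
(17, 7, 5)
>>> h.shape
(7, 5, 17)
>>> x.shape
(17, 7, 5)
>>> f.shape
(17, 7, 7)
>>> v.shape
(17, 7, 7)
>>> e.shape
(5, 7, 17)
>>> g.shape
(5, 5)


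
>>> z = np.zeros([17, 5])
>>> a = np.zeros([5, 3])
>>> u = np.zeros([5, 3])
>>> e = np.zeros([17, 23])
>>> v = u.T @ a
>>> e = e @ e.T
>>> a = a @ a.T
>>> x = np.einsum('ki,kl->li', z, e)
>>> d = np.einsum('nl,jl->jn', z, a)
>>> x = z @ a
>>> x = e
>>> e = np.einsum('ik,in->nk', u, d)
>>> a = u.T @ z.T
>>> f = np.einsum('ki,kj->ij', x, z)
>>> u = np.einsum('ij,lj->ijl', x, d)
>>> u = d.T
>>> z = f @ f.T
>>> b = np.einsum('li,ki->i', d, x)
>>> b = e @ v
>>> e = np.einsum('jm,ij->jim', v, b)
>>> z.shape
(17, 17)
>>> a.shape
(3, 17)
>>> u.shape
(17, 5)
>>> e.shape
(3, 17, 3)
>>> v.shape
(3, 3)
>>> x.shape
(17, 17)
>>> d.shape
(5, 17)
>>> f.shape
(17, 5)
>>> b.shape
(17, 3)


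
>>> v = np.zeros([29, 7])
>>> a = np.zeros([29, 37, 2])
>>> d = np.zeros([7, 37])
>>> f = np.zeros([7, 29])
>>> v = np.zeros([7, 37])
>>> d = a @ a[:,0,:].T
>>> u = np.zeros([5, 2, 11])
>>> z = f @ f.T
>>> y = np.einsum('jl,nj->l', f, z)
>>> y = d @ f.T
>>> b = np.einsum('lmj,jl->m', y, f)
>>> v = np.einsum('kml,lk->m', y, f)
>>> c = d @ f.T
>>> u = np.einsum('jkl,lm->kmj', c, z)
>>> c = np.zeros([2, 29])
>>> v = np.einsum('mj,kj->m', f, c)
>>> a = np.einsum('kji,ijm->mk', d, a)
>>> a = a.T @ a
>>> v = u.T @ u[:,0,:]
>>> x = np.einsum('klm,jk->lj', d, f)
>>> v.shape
(29, 7, 29)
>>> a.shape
(29, 29)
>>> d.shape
(29, 37, 29)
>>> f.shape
(7, 29)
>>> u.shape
(37, 7, 29)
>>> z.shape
(7, 7)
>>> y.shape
(29, 37, 7)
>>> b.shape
(37,)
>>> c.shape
(2, 29)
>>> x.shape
(37, 7)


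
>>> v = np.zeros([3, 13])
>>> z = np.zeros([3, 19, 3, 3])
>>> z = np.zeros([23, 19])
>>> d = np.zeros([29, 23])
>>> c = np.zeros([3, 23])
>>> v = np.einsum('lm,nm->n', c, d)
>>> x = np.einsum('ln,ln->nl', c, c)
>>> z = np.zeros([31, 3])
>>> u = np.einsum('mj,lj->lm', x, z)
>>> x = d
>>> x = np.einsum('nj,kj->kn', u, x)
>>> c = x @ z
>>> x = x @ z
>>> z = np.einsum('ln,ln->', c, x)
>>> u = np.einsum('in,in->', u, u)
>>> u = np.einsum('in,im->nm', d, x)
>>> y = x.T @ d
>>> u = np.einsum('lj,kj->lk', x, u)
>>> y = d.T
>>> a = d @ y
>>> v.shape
(29,)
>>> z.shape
()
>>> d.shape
(29, 23)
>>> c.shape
(29, 3)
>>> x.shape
(29, 3)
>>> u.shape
(29, 23)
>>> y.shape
(23, 29)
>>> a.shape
(29, 29)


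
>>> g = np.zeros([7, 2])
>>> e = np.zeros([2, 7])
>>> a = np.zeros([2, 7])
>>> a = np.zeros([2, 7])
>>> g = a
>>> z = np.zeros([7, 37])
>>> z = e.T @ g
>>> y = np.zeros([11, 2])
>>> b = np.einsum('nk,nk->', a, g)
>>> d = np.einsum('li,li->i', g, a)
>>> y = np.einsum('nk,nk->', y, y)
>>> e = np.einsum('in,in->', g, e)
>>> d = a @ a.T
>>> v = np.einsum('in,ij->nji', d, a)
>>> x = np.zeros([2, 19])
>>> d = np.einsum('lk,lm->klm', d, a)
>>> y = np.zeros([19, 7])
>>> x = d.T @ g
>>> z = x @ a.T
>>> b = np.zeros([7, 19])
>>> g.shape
(2, 7)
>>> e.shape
()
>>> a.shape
(2, 7)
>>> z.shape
(7, 2, 2)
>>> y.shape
(19, 7)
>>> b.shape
(7, 19)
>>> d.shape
(2, 2, 7)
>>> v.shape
(2, 7, 2)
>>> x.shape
(7, 2, 7)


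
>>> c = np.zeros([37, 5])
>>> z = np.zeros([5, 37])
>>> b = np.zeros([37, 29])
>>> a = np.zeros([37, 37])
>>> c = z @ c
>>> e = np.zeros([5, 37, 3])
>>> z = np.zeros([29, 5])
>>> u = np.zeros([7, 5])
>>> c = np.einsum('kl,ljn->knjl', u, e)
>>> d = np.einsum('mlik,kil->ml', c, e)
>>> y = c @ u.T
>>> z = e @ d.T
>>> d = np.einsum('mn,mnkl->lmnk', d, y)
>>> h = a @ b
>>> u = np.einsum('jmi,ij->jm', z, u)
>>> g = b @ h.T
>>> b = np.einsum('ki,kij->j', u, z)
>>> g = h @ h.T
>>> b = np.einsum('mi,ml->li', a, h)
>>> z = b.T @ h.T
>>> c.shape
(7, 3, 37, 5)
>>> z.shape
(37, 37)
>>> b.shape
(29, 37)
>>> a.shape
(37, 37)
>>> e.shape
(5, 37, 3)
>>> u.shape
(5, 37)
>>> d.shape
(7, 7, 3, 37)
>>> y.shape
(7, 3, 37, 7)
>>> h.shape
(37, 29)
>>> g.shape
(37, 37)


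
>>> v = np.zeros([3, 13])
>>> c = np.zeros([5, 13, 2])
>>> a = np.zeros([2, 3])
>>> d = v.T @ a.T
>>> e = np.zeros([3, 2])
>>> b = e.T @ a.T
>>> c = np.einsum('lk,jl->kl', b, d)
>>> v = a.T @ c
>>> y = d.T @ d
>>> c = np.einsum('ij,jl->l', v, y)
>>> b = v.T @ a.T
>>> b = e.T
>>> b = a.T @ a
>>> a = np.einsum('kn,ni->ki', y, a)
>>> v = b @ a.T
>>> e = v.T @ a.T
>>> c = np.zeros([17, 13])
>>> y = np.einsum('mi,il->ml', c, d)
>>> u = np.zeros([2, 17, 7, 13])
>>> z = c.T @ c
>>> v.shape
(3, 2)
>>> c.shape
(17, 13)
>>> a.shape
(2, 3)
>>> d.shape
(13, 2)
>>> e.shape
(2, 2)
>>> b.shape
(3, 3)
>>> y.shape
(17, 2)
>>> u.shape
(2, 17, 7, 13)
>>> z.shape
(13, 13)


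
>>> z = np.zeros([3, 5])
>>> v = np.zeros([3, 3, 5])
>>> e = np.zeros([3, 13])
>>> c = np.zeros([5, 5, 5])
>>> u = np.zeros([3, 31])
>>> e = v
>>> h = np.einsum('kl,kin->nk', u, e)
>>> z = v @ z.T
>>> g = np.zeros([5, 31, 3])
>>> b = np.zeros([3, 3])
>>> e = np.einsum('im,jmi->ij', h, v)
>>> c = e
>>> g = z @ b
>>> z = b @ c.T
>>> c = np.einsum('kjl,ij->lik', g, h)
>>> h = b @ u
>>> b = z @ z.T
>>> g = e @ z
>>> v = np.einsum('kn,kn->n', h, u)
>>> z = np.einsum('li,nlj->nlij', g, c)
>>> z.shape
(3, 5, 5, 3)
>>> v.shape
(31,)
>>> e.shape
(5, 3)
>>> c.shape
(3, 5, 3)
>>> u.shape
(3, 31)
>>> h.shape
(3, 31)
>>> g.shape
(5, 5)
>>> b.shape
(3, 3)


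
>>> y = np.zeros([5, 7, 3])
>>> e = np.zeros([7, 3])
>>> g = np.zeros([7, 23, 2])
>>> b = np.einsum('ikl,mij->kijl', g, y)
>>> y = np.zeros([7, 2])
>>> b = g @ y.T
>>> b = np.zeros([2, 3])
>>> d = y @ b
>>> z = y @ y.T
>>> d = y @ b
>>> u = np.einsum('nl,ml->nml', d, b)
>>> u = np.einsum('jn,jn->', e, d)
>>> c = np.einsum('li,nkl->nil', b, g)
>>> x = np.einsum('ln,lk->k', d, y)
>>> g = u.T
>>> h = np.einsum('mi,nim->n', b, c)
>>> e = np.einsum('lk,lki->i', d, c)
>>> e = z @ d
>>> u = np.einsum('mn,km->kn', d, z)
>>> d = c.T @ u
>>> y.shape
(7, 2)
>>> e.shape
(7, 3)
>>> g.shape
()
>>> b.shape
(2, 3)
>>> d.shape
(2, 3, 3)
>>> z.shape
(7, 7)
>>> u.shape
(7, 3)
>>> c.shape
(7, 3, 2)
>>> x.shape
(2,)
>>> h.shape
(7,)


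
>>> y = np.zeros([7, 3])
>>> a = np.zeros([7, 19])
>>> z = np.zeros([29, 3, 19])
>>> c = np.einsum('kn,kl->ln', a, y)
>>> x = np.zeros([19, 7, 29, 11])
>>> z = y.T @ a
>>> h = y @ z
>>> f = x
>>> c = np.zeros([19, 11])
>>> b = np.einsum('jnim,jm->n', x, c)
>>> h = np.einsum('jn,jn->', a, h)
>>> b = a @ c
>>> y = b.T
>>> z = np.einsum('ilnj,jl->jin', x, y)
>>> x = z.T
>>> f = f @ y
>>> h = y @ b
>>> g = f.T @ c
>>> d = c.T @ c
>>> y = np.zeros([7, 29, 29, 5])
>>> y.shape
(7, 29, 29, 5)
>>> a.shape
(7, 19)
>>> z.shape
(11, 19, 29)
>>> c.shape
(19, 11)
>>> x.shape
(29, 19, 11)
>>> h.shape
(11, 11)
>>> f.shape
(19, 7, 29, 7)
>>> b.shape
(7, 11)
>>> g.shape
(7, 29, 7, 11)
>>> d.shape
(11, 11)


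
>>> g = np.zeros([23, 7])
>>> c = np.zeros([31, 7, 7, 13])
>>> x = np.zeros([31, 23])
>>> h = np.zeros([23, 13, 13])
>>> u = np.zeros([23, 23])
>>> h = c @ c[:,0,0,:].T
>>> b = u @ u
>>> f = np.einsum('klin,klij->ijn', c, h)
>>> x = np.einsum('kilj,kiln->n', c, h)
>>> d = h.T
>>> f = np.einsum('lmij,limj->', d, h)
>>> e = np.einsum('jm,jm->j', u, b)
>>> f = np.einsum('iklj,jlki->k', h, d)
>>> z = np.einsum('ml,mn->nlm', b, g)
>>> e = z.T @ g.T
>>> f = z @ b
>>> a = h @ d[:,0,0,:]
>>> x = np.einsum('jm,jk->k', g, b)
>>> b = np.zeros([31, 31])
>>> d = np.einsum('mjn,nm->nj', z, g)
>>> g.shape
(23, 7)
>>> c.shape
(31, 7, 7, 13)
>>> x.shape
(23,)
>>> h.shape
(31, 7, 7, 31)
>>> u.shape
(23, 23)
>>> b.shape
(31, 31)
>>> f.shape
(7, 23, 23)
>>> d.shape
(23, 23)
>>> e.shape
(23, 23, 23)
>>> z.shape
(7, 23, 23)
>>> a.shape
(31, 7, 7, 31)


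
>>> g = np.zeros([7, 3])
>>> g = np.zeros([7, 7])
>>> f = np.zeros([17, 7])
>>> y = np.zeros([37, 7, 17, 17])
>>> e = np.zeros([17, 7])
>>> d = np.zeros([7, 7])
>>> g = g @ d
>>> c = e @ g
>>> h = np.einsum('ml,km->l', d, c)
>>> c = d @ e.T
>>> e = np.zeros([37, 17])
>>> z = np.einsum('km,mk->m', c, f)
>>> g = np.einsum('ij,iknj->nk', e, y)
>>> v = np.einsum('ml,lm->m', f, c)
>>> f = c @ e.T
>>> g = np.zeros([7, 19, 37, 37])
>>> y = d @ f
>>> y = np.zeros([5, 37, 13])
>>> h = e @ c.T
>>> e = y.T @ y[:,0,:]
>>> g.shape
(7, 19, 37, 37)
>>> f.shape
(7, 37)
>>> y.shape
(5, 37, 13)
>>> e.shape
(13, 37, 13)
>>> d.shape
(7, 7)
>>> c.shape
(7, 17)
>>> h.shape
(37, 7)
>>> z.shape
(17,)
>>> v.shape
(17,)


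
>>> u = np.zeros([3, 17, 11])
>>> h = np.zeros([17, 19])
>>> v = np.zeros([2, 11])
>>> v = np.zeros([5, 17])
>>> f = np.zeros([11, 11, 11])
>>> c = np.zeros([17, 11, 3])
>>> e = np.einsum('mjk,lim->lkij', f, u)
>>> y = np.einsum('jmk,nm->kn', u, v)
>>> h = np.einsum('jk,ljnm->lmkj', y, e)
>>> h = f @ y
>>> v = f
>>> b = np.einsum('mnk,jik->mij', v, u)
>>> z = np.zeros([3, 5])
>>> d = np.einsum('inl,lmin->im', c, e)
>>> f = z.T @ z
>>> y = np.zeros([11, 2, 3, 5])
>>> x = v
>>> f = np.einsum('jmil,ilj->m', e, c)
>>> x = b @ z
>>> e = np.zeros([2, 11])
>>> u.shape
(3, 17, 11)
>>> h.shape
(11, 11, 5)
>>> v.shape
(11, 11, 11)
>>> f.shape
(11,)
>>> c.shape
(17, 11, 3)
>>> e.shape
(2, 11)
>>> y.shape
(11, 2, 3, 5)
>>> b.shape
(11, 17, 3)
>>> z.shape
(3, 5)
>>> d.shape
(17, 11)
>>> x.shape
(11, 17, 5)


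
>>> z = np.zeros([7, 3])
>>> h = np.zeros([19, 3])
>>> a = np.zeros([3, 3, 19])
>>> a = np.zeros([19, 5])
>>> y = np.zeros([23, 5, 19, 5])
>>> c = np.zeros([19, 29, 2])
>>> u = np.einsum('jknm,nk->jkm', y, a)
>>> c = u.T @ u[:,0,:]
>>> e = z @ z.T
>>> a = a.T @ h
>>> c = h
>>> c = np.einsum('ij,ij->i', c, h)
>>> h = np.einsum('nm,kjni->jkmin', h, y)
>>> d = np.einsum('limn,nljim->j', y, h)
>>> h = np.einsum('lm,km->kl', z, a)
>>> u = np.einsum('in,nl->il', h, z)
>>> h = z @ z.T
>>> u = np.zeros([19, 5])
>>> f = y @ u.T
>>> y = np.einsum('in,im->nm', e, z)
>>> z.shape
(7, 3)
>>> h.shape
(7, 7)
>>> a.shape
(5, 3)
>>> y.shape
(7, 3)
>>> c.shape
(19,)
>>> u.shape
(19, 5)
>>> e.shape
(7, 7)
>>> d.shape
(3,)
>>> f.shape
(23, 5, 19, 19)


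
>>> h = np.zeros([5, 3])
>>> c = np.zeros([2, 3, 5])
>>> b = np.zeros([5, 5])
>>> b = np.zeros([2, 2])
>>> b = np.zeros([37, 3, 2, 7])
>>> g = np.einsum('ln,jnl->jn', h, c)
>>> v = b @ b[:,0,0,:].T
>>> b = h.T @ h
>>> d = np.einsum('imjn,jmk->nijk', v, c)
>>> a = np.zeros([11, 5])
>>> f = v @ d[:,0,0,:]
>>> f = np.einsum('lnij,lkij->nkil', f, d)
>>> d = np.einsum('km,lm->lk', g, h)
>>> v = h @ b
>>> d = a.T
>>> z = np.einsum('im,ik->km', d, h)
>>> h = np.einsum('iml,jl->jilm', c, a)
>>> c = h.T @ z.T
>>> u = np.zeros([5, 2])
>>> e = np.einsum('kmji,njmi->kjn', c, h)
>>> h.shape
(11, 2, 5, 3)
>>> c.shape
(3, 5, 2, 3)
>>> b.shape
(3, 3)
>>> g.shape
(2, 3)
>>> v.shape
(5, 3)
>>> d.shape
(5, 11)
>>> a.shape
(11, 5)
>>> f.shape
(3, 37, 2, 37)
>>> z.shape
(3, 11)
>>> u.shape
(5, 2)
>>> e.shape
(3, 2, 11)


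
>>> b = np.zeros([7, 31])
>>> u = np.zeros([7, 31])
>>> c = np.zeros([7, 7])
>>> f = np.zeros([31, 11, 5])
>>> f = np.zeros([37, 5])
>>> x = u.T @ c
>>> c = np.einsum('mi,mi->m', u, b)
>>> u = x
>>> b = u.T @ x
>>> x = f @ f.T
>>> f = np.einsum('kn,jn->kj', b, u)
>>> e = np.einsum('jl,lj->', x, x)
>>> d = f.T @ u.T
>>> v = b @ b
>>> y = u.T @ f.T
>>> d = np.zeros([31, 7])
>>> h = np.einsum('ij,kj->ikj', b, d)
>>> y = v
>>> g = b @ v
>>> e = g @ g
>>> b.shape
(7, 7)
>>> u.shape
(31, 7)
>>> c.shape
(7,)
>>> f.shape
(7, 31)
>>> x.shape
(37, 37)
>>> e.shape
(7, 7)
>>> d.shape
(31, 7)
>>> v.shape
(7, 7)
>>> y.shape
(7, 7)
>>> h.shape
(7, 31, 7)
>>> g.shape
(7, 7)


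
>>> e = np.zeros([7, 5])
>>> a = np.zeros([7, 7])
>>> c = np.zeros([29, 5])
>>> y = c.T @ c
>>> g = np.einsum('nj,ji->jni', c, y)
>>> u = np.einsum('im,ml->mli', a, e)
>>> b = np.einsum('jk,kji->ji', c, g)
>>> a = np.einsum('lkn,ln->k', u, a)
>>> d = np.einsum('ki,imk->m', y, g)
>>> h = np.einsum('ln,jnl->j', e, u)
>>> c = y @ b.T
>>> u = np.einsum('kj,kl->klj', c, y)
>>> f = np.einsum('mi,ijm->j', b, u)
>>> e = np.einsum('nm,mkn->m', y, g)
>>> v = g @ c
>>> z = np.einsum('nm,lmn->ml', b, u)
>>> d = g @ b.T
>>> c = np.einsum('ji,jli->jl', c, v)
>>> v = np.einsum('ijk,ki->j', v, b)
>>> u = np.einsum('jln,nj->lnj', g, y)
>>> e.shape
(5,)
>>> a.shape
(5,)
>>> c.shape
(5, 29)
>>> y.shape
(5, 5)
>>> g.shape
(5, 29, 5)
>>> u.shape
(29, 5, 5)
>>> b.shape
(29, 5)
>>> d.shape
(5, 29, 29)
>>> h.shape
(7,)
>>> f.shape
(5,)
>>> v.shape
(29,)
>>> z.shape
(5, 5)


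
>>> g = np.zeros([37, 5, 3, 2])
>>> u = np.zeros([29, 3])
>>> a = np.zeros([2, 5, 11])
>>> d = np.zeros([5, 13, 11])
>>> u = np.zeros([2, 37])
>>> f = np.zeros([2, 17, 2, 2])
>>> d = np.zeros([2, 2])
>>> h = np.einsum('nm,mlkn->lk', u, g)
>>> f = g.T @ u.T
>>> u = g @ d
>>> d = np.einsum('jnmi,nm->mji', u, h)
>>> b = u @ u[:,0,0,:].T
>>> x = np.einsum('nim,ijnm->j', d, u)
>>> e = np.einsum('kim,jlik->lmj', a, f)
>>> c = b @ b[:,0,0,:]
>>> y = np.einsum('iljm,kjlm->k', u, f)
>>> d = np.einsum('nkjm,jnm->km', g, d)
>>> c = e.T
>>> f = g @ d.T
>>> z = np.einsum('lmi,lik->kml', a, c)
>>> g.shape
(37, 5, 3, 2)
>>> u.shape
(37, 5, 3, 2)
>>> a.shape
(2, 5, 11)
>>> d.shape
(5, 2)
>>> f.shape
(37, 5, 3, 5)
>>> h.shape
(5, 3)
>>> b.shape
(37, 5, 3, 37)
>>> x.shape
(5,)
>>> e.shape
(3, 11, 2)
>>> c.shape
(2, 11, 3)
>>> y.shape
(2,)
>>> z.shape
(3, 5, 2)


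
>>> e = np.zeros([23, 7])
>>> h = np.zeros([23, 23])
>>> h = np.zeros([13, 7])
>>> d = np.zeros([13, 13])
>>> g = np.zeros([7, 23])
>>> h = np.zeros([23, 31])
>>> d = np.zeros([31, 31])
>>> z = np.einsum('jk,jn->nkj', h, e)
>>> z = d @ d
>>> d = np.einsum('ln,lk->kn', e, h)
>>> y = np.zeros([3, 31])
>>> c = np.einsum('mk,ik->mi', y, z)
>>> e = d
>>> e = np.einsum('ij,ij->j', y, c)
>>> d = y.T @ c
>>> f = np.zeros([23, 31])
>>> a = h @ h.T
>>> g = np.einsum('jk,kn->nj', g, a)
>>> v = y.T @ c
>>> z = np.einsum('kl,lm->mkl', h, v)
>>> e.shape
(31,)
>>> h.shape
(23, 31)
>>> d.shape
(31, 31)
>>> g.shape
(23, 7)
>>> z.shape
(31, 23, 31)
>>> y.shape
(3, 31)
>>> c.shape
(3, 31)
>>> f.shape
(23, 31)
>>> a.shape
(23, 23)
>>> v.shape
(31, 31)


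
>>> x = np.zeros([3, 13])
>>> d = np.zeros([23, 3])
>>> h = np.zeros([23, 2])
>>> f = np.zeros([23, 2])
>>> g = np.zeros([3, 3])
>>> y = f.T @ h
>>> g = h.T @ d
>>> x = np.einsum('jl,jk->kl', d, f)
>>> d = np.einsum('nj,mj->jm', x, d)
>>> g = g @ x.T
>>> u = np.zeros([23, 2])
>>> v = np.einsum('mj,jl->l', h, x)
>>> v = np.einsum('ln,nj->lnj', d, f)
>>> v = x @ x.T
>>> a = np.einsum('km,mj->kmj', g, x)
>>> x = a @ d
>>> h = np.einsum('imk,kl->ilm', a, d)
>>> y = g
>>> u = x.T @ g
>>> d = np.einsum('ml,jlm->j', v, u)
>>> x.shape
(2, 2, 23)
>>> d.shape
(23,)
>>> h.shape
(2, 23, 2)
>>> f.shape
(23, 2)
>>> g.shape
(2, 2)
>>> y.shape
(2, 2)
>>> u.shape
(23, 2, 2)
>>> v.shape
(2, 2)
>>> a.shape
(2, 2, 3)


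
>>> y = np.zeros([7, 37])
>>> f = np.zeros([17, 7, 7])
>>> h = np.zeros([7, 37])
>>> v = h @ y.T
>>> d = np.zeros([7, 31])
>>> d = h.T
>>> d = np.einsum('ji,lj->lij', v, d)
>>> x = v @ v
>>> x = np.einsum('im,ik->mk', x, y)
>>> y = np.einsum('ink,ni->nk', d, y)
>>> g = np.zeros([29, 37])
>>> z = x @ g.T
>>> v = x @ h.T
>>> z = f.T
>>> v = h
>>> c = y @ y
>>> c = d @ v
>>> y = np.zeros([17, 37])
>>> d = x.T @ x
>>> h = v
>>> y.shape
(17, 37)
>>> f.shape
(17, 7, 7)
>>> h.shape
(7, 37)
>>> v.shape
(7, 37)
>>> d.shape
(37, 37)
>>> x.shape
(7, 37)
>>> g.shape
(29, 37)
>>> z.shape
(7, 7, 17)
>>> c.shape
(37, 7, 37)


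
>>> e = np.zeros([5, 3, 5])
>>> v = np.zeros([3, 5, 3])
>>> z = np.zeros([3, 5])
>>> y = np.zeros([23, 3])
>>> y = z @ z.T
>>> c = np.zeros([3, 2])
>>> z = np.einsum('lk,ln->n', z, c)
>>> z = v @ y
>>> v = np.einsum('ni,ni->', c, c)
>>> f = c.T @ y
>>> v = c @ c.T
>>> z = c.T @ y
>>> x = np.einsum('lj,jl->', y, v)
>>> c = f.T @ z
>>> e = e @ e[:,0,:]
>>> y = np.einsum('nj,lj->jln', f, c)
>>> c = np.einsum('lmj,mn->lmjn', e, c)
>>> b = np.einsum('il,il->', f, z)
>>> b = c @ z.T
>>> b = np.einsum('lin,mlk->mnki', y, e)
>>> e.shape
(5, 3, 5)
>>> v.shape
(3, 3)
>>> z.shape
(2, 3)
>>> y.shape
(3, 3, 2)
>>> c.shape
(5, 3, 5, 3)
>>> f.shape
(2, 3)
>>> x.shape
()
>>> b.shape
(5, 2, 5, 3)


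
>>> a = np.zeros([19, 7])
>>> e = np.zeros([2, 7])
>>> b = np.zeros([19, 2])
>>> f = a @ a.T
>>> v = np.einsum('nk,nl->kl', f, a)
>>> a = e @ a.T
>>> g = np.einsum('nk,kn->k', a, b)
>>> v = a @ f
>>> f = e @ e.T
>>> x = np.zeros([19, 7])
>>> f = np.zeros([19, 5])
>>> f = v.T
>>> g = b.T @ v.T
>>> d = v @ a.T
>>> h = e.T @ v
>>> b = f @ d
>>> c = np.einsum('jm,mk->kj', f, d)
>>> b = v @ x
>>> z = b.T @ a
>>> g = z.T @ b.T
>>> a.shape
(2, 19)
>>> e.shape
(2, 7)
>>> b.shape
(2, 7)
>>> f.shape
(19, 2)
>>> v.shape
(2, 19)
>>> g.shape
(19, 2)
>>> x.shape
(19, 7)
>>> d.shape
(2, 2)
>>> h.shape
(7, 19)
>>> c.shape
(2, 19)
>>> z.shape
(7, 19)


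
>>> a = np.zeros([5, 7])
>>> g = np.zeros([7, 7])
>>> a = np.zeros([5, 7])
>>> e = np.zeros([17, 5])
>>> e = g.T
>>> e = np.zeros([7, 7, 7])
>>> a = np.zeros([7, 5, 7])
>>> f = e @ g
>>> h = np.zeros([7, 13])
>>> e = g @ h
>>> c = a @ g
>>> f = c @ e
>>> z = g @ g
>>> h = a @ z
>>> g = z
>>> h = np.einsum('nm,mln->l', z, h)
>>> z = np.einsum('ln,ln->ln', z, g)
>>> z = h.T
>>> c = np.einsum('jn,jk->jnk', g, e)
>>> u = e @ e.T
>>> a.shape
(7, 5, 7)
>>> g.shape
(7, 7)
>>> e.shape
(7, 13)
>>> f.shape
(7, 5, 13)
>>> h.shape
(5,)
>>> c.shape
(7, 7, 13)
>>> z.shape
(5,)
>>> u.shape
(7, 7)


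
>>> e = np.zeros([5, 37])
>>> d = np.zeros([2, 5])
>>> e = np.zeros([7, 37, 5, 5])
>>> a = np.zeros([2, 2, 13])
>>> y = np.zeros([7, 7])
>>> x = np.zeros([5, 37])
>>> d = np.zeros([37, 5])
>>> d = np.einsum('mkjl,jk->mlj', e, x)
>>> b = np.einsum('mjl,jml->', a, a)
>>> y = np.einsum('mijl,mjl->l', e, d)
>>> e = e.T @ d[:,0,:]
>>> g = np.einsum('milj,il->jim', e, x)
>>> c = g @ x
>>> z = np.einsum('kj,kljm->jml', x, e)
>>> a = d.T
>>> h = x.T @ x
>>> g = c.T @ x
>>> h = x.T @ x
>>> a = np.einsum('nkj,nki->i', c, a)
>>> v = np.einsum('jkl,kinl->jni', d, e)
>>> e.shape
(5, 5, 37, 5)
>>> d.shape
(7, 5, 5)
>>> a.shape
(7,)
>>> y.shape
(5,)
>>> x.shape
(5, 37)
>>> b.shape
()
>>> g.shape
(37, 5, 37)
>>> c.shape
(5, 5, 37)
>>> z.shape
(37, 5, 5)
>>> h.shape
(37, 37)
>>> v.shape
(7, 37, 5)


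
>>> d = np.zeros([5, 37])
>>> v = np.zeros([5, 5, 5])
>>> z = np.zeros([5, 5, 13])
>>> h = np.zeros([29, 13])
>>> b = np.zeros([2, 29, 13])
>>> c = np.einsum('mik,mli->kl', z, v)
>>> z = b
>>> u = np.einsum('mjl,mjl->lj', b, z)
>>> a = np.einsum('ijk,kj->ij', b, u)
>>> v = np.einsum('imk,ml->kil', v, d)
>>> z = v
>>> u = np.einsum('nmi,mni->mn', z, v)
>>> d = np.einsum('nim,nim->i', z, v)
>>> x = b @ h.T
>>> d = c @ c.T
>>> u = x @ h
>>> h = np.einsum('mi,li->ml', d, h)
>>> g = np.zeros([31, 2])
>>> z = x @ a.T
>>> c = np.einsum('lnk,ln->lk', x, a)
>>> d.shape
(13, 13)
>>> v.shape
(5, 5, 37)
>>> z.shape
(2, 29, 2)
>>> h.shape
(13, 29)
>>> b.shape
(2, 29, 13)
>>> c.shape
(2, 29)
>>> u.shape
(2, 29, 13)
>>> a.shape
(2, 29)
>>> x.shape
(2, 29, 29)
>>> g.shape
(31, 2)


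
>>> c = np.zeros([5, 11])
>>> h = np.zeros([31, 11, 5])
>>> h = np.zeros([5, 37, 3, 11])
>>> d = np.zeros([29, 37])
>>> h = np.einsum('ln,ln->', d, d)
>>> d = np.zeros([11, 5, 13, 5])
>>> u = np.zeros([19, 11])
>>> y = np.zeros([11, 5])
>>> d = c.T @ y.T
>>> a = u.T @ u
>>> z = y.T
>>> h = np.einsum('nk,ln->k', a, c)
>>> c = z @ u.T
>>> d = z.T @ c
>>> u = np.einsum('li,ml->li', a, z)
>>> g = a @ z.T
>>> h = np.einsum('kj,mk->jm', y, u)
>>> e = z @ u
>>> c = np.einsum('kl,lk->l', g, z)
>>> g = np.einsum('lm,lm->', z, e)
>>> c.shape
(5,)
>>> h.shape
(5, 11)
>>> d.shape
(11, 19)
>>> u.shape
(11, 11)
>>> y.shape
(11, 5)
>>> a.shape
(11, 11)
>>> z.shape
(5, 11)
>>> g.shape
()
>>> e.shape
(5, 11)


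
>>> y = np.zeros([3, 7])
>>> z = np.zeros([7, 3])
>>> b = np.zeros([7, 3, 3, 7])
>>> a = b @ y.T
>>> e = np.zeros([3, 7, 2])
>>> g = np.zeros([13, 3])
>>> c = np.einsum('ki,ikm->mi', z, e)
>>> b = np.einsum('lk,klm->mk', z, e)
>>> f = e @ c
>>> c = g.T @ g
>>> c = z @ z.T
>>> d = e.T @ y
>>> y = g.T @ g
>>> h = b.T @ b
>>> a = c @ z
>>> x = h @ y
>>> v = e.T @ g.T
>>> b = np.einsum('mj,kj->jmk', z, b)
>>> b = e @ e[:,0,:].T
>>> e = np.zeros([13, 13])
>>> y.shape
(3, 3)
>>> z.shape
(7, 3)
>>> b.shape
(3, 7, 3)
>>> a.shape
(7, 3)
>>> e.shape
(13, 13)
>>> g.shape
(13, 3)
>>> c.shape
(7, 7)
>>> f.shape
(3, 7, 3)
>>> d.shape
(2, 7, 7)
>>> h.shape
(3, 3)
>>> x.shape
(3, 3)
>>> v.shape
(2, 7, 13)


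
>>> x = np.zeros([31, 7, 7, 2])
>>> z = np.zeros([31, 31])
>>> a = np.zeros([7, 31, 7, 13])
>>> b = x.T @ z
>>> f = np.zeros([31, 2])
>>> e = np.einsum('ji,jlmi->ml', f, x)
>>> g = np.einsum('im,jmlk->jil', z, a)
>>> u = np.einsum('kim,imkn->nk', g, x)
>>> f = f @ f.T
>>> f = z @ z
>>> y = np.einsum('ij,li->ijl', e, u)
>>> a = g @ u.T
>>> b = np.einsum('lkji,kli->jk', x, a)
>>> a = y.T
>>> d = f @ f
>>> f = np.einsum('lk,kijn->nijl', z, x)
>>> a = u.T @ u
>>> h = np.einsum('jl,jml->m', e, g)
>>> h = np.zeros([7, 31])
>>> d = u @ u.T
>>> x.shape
(31, 7, 7, 2)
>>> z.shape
(31, 31)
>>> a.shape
(7, 7)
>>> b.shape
(7, 7)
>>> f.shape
(2, 7, 7, 31)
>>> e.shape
(7, 7)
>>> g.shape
(7, 31, 7)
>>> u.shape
(2, 7)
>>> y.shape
(7, 7, 2)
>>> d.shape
(2, 2)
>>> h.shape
(7, 31)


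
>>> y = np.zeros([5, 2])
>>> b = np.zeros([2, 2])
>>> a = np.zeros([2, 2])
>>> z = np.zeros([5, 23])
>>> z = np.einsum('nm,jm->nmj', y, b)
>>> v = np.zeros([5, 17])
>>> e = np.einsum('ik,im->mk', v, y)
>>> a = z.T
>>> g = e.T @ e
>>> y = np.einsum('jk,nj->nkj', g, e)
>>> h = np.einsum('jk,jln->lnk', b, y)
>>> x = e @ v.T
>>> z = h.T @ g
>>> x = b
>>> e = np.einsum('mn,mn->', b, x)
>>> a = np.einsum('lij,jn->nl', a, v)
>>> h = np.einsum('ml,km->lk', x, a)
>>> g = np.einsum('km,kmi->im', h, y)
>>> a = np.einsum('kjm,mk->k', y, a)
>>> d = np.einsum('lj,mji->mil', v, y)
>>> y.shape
(2, 17, 17)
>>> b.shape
(2, 2)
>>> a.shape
(2,)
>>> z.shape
(2, 17, 17)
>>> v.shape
(5, 17)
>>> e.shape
()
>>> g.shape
(17, 17)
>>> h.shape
(2, 17)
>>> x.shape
(2, 2)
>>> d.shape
(2, 17, 5)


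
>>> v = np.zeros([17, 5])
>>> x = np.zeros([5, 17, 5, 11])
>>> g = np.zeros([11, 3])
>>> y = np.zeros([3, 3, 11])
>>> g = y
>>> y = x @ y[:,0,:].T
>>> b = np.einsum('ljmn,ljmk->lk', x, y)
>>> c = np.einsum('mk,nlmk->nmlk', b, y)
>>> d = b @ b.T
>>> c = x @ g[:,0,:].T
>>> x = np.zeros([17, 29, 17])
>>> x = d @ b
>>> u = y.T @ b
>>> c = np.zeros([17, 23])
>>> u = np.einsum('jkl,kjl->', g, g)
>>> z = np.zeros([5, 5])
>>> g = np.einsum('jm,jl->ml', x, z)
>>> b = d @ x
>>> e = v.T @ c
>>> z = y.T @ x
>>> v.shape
(17, 5)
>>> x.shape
(5, 3)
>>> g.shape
(3, 5)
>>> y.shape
(5, 17, 5, 3)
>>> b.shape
(5, 3)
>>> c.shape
(17, 23)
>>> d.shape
(5, 5)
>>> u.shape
()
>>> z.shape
(3, 5, 17, 3)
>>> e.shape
(5, 23)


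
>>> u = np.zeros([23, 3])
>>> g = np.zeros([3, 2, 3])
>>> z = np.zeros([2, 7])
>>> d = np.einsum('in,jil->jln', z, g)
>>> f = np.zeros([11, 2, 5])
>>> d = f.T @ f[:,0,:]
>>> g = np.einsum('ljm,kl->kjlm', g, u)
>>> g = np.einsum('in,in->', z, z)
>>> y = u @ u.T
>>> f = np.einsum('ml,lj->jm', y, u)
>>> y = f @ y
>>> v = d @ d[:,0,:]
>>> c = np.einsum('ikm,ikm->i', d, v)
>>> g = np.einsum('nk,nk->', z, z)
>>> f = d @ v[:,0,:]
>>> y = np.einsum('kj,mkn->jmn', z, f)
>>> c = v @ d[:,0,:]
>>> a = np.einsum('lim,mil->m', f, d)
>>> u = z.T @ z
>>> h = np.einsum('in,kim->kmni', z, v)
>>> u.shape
(7, 7)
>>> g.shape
()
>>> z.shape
(2, 7)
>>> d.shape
(5, 2, 5)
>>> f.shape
(5, 2, 5)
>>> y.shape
(7, 5, 5)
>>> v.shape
(5, 2, 5)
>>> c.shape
(5, 2, 5)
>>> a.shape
(5,)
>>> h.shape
(5, 5, 7, 2)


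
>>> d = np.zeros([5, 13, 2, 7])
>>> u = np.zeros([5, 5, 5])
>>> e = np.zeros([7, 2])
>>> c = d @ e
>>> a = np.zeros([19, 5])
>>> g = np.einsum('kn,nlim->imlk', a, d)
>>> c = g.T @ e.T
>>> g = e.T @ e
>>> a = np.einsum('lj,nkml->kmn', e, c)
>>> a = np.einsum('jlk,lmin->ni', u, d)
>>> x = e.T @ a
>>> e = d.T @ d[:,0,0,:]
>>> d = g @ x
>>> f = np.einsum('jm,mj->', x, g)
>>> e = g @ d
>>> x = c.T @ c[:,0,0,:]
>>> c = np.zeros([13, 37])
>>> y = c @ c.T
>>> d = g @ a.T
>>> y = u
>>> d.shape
(2, 7)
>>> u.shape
(5, 5, 5)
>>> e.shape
(2, 2)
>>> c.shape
(13, 37)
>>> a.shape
(7, 2)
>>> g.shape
(2, 2)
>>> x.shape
(7, 7, 13, 7)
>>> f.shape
()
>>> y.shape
(5, 5, 5)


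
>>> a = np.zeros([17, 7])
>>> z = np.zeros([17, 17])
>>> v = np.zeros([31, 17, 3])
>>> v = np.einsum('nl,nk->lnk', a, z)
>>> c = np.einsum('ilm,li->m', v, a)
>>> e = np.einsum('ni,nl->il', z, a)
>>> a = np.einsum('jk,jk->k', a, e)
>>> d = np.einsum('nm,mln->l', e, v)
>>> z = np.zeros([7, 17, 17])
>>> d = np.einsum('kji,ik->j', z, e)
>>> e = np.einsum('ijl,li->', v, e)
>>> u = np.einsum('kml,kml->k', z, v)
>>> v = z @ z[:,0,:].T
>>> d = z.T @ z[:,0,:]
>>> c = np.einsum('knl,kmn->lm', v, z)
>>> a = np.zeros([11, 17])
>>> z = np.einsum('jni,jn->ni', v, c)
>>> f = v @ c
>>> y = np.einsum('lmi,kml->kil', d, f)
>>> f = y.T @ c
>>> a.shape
(11, 17)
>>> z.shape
(17, 7)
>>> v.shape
(7, 17, 7)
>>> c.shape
(7, 17)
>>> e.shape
()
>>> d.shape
(17, 17, 17)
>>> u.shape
(7,)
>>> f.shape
(17, 17, 17)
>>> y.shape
(7, 17, 17)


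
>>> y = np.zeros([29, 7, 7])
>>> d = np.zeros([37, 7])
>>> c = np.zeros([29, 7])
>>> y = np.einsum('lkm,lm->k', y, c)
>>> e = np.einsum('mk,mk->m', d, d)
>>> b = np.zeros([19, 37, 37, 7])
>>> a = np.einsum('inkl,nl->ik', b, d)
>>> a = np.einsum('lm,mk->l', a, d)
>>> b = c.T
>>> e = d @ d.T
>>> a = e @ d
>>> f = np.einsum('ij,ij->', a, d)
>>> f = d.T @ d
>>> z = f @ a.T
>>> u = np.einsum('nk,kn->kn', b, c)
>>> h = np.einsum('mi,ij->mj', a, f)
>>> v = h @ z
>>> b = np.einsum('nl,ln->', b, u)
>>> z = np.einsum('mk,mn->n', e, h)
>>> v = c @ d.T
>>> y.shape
(7,)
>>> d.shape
(37, 7)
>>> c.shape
(29, 7)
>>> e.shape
(37, 37)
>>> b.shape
()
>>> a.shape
(37, 7)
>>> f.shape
(7, 7)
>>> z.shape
(7,)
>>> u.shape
(29, 7)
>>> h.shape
(37, 7)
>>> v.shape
(29, 37)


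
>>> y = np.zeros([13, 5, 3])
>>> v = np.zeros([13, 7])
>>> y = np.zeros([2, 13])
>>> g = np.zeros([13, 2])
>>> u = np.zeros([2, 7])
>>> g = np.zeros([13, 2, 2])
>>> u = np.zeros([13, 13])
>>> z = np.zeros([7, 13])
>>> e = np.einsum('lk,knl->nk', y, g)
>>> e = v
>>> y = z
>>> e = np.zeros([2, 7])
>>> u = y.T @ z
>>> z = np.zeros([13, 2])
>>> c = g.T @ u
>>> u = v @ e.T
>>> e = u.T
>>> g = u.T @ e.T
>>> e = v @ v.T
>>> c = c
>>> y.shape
(7, 13)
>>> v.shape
(13, 7)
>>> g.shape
(2, 2)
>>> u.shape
(13, 2)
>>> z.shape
(13, 2)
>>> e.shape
(13, 13)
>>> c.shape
(2, 2, 13)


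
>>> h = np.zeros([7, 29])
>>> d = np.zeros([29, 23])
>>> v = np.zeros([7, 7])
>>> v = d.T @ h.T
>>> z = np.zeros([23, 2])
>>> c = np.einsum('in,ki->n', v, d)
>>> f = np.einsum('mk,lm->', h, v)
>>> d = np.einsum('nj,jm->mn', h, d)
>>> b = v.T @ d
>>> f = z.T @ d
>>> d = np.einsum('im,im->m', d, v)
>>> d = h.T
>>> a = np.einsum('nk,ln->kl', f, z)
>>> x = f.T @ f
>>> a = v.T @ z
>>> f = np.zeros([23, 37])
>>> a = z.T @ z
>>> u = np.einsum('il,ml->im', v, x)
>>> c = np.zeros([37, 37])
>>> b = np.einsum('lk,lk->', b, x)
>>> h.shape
(7, 29)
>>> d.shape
(29, 7)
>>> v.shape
(23, 7)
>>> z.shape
(23, 2)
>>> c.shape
(37, 37)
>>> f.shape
(23, 37)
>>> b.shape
()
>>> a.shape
(2, 2)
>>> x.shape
(7, 7)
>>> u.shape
(23, 7)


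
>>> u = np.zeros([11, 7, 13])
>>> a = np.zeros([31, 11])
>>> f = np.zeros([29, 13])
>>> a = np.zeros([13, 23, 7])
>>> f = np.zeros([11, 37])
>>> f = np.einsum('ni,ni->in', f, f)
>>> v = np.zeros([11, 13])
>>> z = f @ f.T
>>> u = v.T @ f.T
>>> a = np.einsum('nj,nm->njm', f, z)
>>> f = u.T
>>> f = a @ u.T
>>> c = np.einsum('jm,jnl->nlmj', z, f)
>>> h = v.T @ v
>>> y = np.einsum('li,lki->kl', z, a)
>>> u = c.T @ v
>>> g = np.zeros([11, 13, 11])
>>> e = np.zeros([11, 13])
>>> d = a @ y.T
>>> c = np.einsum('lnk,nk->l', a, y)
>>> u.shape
(37, 37, 13, 13)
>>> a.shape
(37, 11, 37)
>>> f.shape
(37, 11, 13)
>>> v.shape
(11, 13)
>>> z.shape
(37, 37)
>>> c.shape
(37,)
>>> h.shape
(13, 13)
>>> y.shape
(11, 37)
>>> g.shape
(11, 13, 11)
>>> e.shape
(11, 13)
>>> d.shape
(37, 11, 11)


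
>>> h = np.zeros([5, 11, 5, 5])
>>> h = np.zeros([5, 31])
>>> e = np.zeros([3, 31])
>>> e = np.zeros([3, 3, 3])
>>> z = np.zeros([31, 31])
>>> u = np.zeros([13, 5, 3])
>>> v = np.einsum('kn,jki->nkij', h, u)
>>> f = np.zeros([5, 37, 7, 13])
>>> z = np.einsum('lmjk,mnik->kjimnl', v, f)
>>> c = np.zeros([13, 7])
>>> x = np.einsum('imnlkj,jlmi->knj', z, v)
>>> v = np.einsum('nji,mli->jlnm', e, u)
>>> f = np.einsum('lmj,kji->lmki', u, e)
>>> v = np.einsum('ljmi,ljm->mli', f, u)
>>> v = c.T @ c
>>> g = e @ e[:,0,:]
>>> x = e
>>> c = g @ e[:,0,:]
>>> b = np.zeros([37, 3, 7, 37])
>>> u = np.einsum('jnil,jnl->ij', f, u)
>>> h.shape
(5, 31)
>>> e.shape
(3, 3, 3)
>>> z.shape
(13, 3, 7, 5, 37, 31)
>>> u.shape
(3, 13)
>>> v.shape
(7, 7)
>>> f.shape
(13, 5, 3, 3)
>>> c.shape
(3, 3, 3)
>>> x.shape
(3, 3, 3)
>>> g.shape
(3, 3, 3)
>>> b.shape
(37, 3, 7, 37)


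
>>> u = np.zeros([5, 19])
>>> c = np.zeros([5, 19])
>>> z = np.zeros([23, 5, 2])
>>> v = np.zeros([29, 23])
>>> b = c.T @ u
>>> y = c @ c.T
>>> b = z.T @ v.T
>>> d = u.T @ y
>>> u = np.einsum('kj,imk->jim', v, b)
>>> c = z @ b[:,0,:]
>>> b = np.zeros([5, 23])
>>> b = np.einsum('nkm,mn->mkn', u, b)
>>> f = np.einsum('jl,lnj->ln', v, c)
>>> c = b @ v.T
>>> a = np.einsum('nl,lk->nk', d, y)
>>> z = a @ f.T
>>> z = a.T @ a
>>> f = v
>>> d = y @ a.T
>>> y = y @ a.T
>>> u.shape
(23, 2, 5)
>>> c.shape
(5, 2, 29)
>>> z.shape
(5, 5)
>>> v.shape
(29, 23)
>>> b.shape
(5, 2, 23)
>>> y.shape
(5, 19)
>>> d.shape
(5, 19)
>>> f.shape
(29, 23)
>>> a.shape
(19, 5)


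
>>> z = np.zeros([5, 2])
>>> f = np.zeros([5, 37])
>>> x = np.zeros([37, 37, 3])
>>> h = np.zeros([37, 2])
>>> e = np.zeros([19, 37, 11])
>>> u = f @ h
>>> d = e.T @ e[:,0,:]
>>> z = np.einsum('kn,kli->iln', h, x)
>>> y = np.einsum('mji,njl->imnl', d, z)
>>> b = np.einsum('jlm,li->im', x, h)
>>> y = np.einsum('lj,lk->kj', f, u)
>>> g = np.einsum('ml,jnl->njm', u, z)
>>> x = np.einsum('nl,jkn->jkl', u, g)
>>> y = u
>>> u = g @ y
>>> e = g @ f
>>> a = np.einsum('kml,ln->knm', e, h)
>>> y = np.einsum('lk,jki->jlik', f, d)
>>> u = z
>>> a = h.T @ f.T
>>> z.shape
(3, 37, 2)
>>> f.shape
(5, 37)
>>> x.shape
(37, 3, 2)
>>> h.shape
(37, 2)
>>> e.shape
(37, 3, 37)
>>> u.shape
(3, 37, 2)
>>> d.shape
(11, 37, 11)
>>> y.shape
(11, 5, 11, 37)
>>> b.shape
(2, 3)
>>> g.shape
(37, 3, 5)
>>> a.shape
(2, 5)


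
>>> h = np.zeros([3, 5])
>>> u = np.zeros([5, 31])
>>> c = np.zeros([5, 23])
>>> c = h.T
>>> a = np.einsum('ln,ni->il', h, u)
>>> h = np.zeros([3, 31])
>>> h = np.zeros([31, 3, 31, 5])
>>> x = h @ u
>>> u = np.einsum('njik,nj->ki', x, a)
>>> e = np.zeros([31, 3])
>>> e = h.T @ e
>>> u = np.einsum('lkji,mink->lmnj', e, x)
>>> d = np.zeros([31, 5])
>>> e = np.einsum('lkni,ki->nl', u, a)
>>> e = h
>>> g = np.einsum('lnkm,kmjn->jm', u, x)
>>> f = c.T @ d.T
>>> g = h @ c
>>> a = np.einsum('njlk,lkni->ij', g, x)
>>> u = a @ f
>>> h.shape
(31, 3, 31, 5)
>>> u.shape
(31, 31)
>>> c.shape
(5, 3)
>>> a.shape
(31, 3)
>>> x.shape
(31, 3, 31, 31)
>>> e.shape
(31, 3, 31, 5)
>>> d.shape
(31, 5)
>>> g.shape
(31, 3, 31, 3)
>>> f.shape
(3, 31)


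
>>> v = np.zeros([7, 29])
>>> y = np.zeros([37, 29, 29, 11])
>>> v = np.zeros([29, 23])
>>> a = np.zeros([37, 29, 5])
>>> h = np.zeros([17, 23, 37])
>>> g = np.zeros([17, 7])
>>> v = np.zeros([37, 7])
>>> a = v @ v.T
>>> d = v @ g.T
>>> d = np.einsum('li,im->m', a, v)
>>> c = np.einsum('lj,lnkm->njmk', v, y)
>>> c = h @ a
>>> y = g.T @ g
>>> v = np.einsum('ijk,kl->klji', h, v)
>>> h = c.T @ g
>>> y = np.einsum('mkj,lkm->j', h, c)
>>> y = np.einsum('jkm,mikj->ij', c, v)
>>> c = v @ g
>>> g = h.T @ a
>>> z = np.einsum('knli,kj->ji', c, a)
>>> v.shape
(37, 7, 23, 17)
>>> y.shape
(7, 17)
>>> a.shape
(37, 37)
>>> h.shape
(37, 23, 7)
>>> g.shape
(7, 23, 37)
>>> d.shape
(7,)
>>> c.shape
(37, 7, 23, 7)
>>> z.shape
(37, 7)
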